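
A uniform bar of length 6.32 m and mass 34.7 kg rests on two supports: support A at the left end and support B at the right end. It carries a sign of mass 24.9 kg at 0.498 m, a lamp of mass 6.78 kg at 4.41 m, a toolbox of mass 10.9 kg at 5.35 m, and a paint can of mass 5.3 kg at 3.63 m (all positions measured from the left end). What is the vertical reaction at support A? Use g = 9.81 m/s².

R_A ≈ 454 N

About support B:
Beam weight: 34.7 × 9.81 = 340.4 N down at 3.16 m → arm 3.16 m, τ = 340.4 × 3.16 = 1076 N·m counterclockwise.
Sign: 24.9 × 9.81 = 244.3 N down at 0.498 m → arm 5.822 m, τ = 244.3 × 5.822 = 1422 N·m counterclockwise.
Lamp: 6.78 × 9.81 = 66.51 N down at 4.41 m → arm 1.91 m, τ = 66.51 × 1.91 = 127 N·m counterclockwise.
Toolbox: 10.9 × 9.81 = 106.9 N down at 5.35 m → arm 0.97 m, τ = 106.9 × 0.97 = 103.7 N·m counterclockwise.
Paint can: 5.3 × 9.81 = 51.99 N down at 3.63 m → arm 2.69 m, τ = 51.99 × 2.69 = 139.9 N·m counterclockwise.
Net load moment about support B = 2869 N·m counterclockwise.
Reaction R at support A is upward at 0 m, arm 6.32 m → moment R × 6.32 clockwise.
Balancing moments: R × 6.32 = 2869, giving R = 454 N.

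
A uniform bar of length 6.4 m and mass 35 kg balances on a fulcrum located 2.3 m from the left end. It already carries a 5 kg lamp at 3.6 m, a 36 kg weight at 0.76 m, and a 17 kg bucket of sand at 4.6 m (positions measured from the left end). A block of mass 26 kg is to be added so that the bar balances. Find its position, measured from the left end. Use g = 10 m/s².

x ≈ 1.47 m from the left end

Sum moments about the fulcrum (at 2.3 m from the left end) (the support reaction has zero arm there).
Beam weight: 35 × 10 = 350 N down at 3.2 m → arm 0.9 m, τ = 350 × 0.9 = 315 N·m clockwise.
Lamp: 5 × 10 = 50 N down at 3.6 m → arm 1.3 m, τ = 50 × 1.3 = 65 N·m clockwise.
Weight: 36 × 10 = 360 N down at 0.76 m → arm 1.54 m, τ = 360 × 1.54 = 554.4 N·m counterclockwise.
Bucket of sand: 17 × 10 = 170 N down at 4.6 m → arm 2.3 m, τ = 170 × 2.3 = 391 N·m clockwise.
Net moment of existing loads = 216.6 N·m clockwise.
The block weighs 26 × 10 = 260 N and must supply an equal counterclockwise moment, so its lever arm about the fulcrum is 216.6 / 260 = 0.833 m.
That puts it at 2.3 − 0.833 = 1.47 m from the left end.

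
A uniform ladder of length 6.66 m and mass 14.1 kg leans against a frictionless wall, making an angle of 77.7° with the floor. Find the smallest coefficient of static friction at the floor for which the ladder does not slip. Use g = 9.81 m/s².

Take moments about the foot of the ladder.
Ladder weight 14.1×9.81 = 138.3 N acts at 3.33 m along the ladder; its horizontal arm is 3.33·cos77.7° = 0.7094 m → τ = 98.11 N·m clockwise.
Wall normal N acts horizontally at the top; its moment arm is the height L sinθ = 6.66·sin77.7° = 6.507 m, counterclockwise.
Στ = 0 ⇒ N × 6.507 = 98.11 ⇒ N = 15.08 N.
ΣFx = 0 ⇒ f = N_wall = 15.08 N. ΣFy = 0 ⇒ N_floor = 138.3 N.
μ_min = f / N_floor = 15.08 / 138.3 = 0.109.

μ_min ≈ 0.109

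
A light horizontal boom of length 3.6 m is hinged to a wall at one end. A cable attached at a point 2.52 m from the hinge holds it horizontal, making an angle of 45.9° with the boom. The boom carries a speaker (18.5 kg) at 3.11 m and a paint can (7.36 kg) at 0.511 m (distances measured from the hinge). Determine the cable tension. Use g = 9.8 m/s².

T ≈ 332 N

About the hinge:
Speaker: 18.5 × 9.8 = 181.3 N down at 3.11 m → arm 3.11 m, τ = 181.3 × 3.11 = 563.8 N·m clockwise.
Paint can: 7.36 × 9.8 = 72.13 N down at 0.511 m → arm 0.511 m, τ = 72.13 × 0.511 = 36.86 N·m clockwise.
Total clockwise load moment = 600.7 N·m.
The cable tension T acts at 2.52 m; only its component perpendicular to the boom, T sinθ, produces torque. sin 45.9° = 0.7181.
Setting net torque to zero: T × 2.52 × 0.7181 = 600.7 → T = 600.7 / 1.81 = 332 N.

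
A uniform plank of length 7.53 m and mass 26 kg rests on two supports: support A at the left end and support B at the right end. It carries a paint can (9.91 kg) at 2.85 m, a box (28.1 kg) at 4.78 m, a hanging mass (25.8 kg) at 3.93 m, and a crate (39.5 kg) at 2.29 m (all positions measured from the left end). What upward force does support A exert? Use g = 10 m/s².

Taking torques about support B:
Beam weight: 26 × 10 = 260 N down at 3.765 m → arm 3.765 m, τ = 260 × 3.765 = 978.9 N·m counterclockwise.
Paint can: 9.91 × 10 = 99.1 N down at 2.85 m → arm 4.68 m, τ = 99.1 × 4.68 = 463.8 N·m counterclockwise.
Box: 28.1 × 10 = 281 N down at 4.78 m → arm 2.75 m, τ = 281 × 2.75 = 772.8 N·m counterclockwise.
Hanging mass: 25.8 × 10 = 258 N down at 3.93 m → arm 3.6 m, τ = 258 × 3.6 = 928.8 N·m counterclockwise.
Crate: 39.5 × 10 = 395 N down at 2.29 m → arm 5.24 m, τ = 395 × 5.24 = 2070 N·m counterclockwise.
Net load moment about support B = 5214 N·m counterclockwise.
Reaction R at support A is upward at 0 m, arm 7.53 m → moment R × 7.53 clockwise.
For rotational equilibrium, R × 7.53 = 5214, so R = 692 N.

R_A ≈ 692 N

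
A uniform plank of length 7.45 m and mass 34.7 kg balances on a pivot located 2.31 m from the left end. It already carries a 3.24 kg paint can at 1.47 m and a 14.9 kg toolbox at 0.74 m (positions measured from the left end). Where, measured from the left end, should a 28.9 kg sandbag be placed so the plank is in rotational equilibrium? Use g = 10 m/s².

x ≈ 1.51 m from the left end

Choose the pivot (at 2.31 m from the left end) as the axis so the support reaction has zero arm there.
Beam weight: 34.7 × 10 = 347 N down at 3.725 m → arm 1.415 m, τ = 347 × 1.415 = 491 N·m clockwise.
Paint can: 3.24 × 10 = 32.4 N down at 1.47 m → arm 0.84 m, τ = 32.4 × 0.84 = 27.22 N·m counterclockwise.
Toolbox: 14.9 × 10 = 149 N down at 0.74 m → arm 1.57 m, τ = 149 × 1.57 = 233.9 N·m counterclockwise.
Net moment of existing loads = 229.9 N·m clockwise.
The sandbag weighs 28.9 × 10 = 289 N and must supply an equal counterclockwise moment, so its lever arm about the pivot is 229.9 / 289 = 0.796 m.
That puts it at 2.31 − 0.796 = 1.51 m from the left end.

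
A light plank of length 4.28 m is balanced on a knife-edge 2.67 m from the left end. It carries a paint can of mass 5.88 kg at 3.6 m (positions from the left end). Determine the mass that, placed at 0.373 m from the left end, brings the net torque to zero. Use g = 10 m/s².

m ≈ 2.38 kg

Taking torques about the knife-edge (at 2.67 m from the left end):
Paint can: 5.88 × 10 = 58.8 N down at 3.6 m → arm 0.93 m, τ = 58.8 × 0.93 = 54.68 N·m clockwise.
Net moment of known loads = 54.68 N·m clockwise.
An unknown mass m at 0.373 m has arm 2.297 m; its moment is m·g·2.297 counterclockwise.
Balancing moments: m × 10 × 2.297 = 54.68, giving m = 54.68 / (10 × 2.297) = 2.38 kg.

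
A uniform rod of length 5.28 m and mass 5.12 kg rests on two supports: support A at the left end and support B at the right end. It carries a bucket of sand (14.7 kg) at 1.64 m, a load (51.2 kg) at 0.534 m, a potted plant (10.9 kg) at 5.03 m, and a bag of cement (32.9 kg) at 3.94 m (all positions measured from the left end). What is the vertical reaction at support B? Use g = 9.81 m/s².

Take moments about support A.
Beam weight: 5.12 × 9.81 = 50.23 N down at 2.64 m → arm 2.64 m, τ = 50.23 × 2.64 = 132.6 N·m clockwise.
Bucket of sand: 14.7 × 9.81 = 144.2 N down at 1.64 m → arm 1.64 m, τ = 144.2 × 1.64 = 236.5 N·m clockwise.
Load: 51.2 × 9.81 = 502.3 N down at 0.534 m → arm 0.534 m, τ = 502.3 × 0.534 = 268.2 N·m clockwise.
Potted plant: 10.9 × 9.81 = 106.9 N down at 5.03 m → arm 5.03 m, τ = 106.9 × 5.03 = 537.7 N·m clockwise.
Bag of cement: 32.9 × 9.81 = 322.7 N down at 3.94 m → arm 3.94 m, τ = 322.7 × 3.94 = 1271 N·m clockwise.
Net load moment about support A = 2446 N·m clockwise.
Reaction R at support B is upward at 5.28 m, arm 5.28 m → moment R × 5.28 counterclockwise.
Balancing moments: R × 5.28 = 2446, giving R = 463 N.

R_B ≈ 463 N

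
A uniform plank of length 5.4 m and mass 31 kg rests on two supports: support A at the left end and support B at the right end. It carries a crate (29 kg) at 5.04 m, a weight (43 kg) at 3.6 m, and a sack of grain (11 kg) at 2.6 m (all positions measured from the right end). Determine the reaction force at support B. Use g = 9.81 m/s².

R_B ≈ 368 N

About support A:
Beam weight: 31 × 9.81 = 304.1 N down at 2.7 m → arm 2.7 m, τ = 304.1 × 2.7 = 821.1 N·m clockwise.
Crate: 29 × 9.81 = 284.5 N down at 5.04 m → arm 0.36 m, τ = 284.5 × 0.36 = 102.4 N·m clockwise.
Weight: 43 × 9.81 = 421.8 N down at 3.6 m → arm 1.8 m, τ = 421.8 × 1.8 = 759.2 N·m clockwise.
Sack of grain: 11 × 9.81 = 107.9 N down at 2.6 m → arm 2.8 m, τ = 107.9 × 2.8 = 302.1 N·m clockwise.
Net load moment about support A = 1985 N·m clockwise.
Reaction R at support B is upward at 0 m, arm 5.4 m → moment R × 5.4 counterclockwise.
For rotational equilibrium, R × 5.4 = 1985, so R = 368 N.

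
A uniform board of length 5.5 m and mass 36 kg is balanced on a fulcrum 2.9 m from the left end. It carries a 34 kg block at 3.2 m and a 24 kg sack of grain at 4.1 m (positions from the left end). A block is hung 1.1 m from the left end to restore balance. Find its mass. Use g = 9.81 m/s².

Choose the fulcrum (at 2.9 m from the left end) as the axis so the support reaction has zero arm there.
Beam weight: 36 × 9.81 = 353.2 N down at 2.75 m → arm 0.15 m, τ = 353.2 × 0.15 = 52.98 N·m counterclockwise.
Block: 34 × 9.81 = 333.5 N down at 3.2 m → arm 0.3 m, τ = 333.5 × 0.3 = 100 N·m clockwise.
Sack of grain: 24 × 9.81 = 235.4 N down at 4.1 m → arm 1.2 m, τ = 235.4 × 1.2 = 282.5 N·m clockwise.
Net moment of known loads = 329.5 N·m clockwise.
An unknown mass m at 1.1 m has arm 1.8 m; its moment is m·g·1.8 counterclockwise.
Setting net torque to zero: m × 9.81 × 1.8 = 329.5 → m = 329.5 / (9.81 × 1.8) = 18.7 kg.

m ≈ 18.7 kg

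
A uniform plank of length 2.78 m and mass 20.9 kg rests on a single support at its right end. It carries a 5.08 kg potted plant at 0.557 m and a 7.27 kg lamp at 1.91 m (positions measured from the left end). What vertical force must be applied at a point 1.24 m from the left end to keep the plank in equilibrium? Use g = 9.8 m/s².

F ≈ 297 N

Choose the right end as the axis so the unknown pivot reaction has zero arm there.
Beam weight: 20.9 × 9.8 = 204.8 N down at 1.39 m → arm 1.39 m, τ = 204.8 × 1.39 = 284.7 N·m counterclockwise.
Potted plant: 5.08 × 9.8 = 49.78 N down at 0.557 m → arm 2.223 m, τ = 49.78 × 2.223 = 110.7 N·m counterclockwise.
Lamp: 7.27 × 9.8 = 71.25 N down at 1.91 m → arm 0.87 m, τ = 71.25 × 0.87 = 61.99 N·m counterclockwise.
Net moment of the loads = 457.4 N·m counterclockwise.
The upward force F acts at a point 1.24 m from the left end, arm 1.54 m, giving F × 1.54 clockwise.
Balancing moments: F × 1.54 = 457.4, giving F = 457.4 / 1.54 = 297 N.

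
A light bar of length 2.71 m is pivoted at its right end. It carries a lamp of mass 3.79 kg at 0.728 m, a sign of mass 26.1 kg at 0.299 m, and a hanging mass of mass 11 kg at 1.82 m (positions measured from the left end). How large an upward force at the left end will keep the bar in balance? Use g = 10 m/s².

Taking torques about the right end:
Lamp: 3.79 × 10 = 37.9 N down at 0.728 m → arm 1.982 m, τ = 37.9 × 1.982 = 75.12 N·m counterclockwise.
Sign: 26.1 × 10 = 261 N down at 0.299 m → arm 2.411 m, τ = 261 × 2.411 = 629.3 N·m counterclockwise.
Hanging mass: 11 × 10 = 110 N down at 1.82 m → arm 0.89 m, τ = 110 × 0.89 = 97.9 N·m counterclockwise.
Net moment of the loads = 802.3 N·m counterclockwise.
The upward force F acts at the left end, arm 2.71 m, giving F × 2.71 clockwise.
For rotational equilibrium, F × 2.71 = 802.3, so F = 802.3 / 2.71 = 296 N.

F ≈ 296 N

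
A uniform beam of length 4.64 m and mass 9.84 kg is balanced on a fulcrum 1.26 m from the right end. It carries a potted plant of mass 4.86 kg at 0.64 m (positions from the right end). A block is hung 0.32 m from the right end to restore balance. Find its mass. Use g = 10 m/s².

About the fulcrum (at 1.26 m from the right end):
Beam weight: 9.84 × 10 = 98.4 N down at 2.32 m → arm 1.06 m, τ = 98.4 × 1.06 = 104.3 N·m counterclockwise.
Potted plant: 4.86 × 10 = 48.6 N down at 0.64 m → arm 0.62 m, τ = 48.6 × 0.62 = 30.13 N·m clockwise.
Net moment of known loads = 74.17 N·m counterclockwise.
An unknown mass m at 0.32 m has arm 0.94 m; its moment is m·g·0.94 clockwise.
Balancing moments: m × 10 × 0.94 = 74.17, giving m = 74.17 / (10 × 0.94) = 7.89 kg.

m ≈ 7.89 kg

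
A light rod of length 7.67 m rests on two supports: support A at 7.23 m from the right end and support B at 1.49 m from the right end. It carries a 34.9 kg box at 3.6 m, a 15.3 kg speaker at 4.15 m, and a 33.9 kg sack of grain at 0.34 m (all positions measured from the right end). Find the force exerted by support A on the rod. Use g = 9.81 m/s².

Choose support B as the axis so its reaction then has zero moment arm.
Box: 34.9 × 9.81 = 342.4 N down at 3.6 m → arm 2.11 m, τ = 342.4 × 2.11 = 722.5 N·m counterclockwise.
Speaker: 15.3 × 9.81 = 150.1 N down at 4.15 m → arm 2.66 m, τ = 150.1 × 2.66 = 399.3 N·m counterclockwise.
Sack of grain: 33.9 × 9.81 = 332.6 N down at 0.34 m → arm 1.15 m, τ = 332.6 × 1.15 = 382.5 N·m clockwise.
Net load moment about support B = 739.3 N·m counterclockwise.
Reaction R at support A is upward at 7.23 m, arm 5.74 m → moment R × 5.74 clockwise.
Setting net torque to zero: R × 5.74 = 739.3 → R = 129 N.

R_A ≈ 129 N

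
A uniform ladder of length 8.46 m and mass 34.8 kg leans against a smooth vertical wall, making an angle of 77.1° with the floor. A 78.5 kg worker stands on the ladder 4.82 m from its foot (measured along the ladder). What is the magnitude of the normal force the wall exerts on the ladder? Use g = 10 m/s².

N_wall ≈ 142 N

About the foot of the ladder:
Ladder weight 34.8×10 = 348 N acts at 4.23 m along the ladder; its horizontal arm is 4.23·cos77.1° = 0.9443 m → τ = 328.6 N·m clockwise.
Worker: 78.5×10 = 785 N at 4.82 m → arm 1.076 m → τ = 844.7 N·m clockwise.
Wall normal N acts horizontally at the top; its moment arm is the height L sinθ = 8.46·sin77.1° = 8.246 m, counterclockwise.
Στ = 0 ⇒ N × 8.246 = 1173 ⇒ N = 142 N.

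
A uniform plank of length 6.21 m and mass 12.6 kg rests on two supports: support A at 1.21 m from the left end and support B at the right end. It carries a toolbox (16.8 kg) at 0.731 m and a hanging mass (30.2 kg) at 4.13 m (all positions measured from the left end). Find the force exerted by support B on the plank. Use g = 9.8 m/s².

Take moments about support A.
Beam weight: 12.6 × 9.8 = 123.5 N down at 3.105 m → arm 1.895 m, τ = 123.5 × 1.895 = 234 N·m clockwise.
Toolbox: 16.8 × 9.8 = 164.6 N down at 0.731 m → arm 0.479 m, τ = 164.6 × 0.479 = 78.84 N·m counterclockwise.
Hanging mass: 30.2 × 9.8 = 296 N down at 4.13 m → arm 2.92 m, τ = 296 × 2.92 = 864.3 N·m clockwise.
Net load moment about support A = 1019 N·m clockwise.
Reaction R at support B is upward at 6.21 m, arm 5 m → moment R × 5 counterclockwise.
For rotational equilibrium, R × 5 = 1019, so R = 204 N.

R_B ≈ 204 N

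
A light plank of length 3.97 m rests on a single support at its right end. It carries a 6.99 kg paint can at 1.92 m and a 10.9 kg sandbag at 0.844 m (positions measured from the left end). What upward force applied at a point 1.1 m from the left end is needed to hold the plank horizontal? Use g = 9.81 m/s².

Take moments about the right end.
Paint can: 6.99 × 9.81 = 68.57 N down at 1.92 m → arm 2.05 m, τ = 68.57 × 2.05 = 140.6 N·m counterclockwise.
Sandbag: 10.9 × 9.81 = 106.9 N down at 0.844 m → arm 3.126 m, τ = 106.9 × 3.126 = 334.2 N·m counterclockwise.
Net moment of the loads = 474.8 N·m counterclockwise.
The upward force F acts at a point 1.1 m from the left end, arm 2.87 m, giving F × 2.87 clockwise.
Setting net torque to zero: F × 2.87 = 474.8 → F = 474.8 / 2.87 = 165 N.

F ≈ 165 N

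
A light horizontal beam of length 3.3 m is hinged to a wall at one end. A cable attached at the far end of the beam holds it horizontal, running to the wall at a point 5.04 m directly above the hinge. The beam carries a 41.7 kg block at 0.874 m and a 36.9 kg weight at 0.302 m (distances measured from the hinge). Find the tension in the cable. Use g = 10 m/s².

About the hinge:
Block: 41.7 × 10 = 417 N down at 0.874 m → arm 0.874 m, τ = 417 × 0.874 = 364.5 N·m clockwise.
Weight: 36.9 × 10 = 369 N down at 0.302 m → arm 0.302 m, τ = 369 × 0.302 = 111.4 N·m clockwise.
Total clockwise load moment = 475.9 N·m.
The cable tension T acts at 3.3 m; only its component perpendicular to the beam, T sinθ, produces torque. sinθ = h/√(h²+d²) = 5.04/√(5.04²+3.3²) = 0.8366.
Setting net torque to zero: T × 3.3 × 0.8366 = 475.9 → T = 475.9 / 2.761 = 172 N.

T ≈ 172 N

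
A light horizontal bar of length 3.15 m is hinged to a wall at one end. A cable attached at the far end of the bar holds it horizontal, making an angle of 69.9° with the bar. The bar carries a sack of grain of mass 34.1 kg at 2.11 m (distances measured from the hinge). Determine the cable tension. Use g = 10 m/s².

T ≈ 243 N

Taking torques about the hinge:
Sack of grain: 34.1 × 10 = 341 N down at 2.11 m → arm 2.11 m, τ = 341 × 2.11 = 719.5 N·m clockwise.
Total clockwise load moment = 719.5 N·m.
The cable tension T acts at 3.15 m; only its component perpendicular to the bar, T sinθ, produces torque. sin 69.9° = 0.9391.
For rotational equilibrium, T × 3.15 × 0.9391 = 719.5, so T = 719.5 / 2.958 = 243 N.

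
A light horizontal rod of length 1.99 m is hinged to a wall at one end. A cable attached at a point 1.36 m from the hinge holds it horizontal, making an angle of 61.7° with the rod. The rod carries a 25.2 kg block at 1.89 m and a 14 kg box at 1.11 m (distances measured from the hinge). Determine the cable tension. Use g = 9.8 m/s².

T ≈ 517 N

About the hinge:
Block: 25.2 × 9.8 = 247 N down at 1.89 m → arm 1.89 m, τ = 247 × 1.89 = 466.8 N·m clockwise.
Box: 14 × 9.8 = 137.2 N down at 1.11 m → arm 1.11 m, τ = 137.2 × 1.11 = 152.3 N·m clockwise.
Total clockwise load moment = 619.1 N·m.
The cable tension T acts at 1.36 m; only its component perpendicular to the rod, T sinθ, produces torque. sin 61.7° = 0.8805.
Balancing moments: T × 1.36 × 0.8805 = 619.1, giving T = 619.1 / 1.197 = 517 N.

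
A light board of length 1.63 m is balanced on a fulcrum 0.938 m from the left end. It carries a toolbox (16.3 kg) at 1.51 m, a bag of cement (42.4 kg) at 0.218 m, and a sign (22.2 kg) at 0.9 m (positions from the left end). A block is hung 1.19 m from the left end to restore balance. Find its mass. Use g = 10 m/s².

Take moments about the fulcrum (at 0.938 m from the left end).
Toolbox: 16.3 × 10 = 163 N down at 1.51 m → arm 0.572 m, τ = 163 × 0.572 = 93.24 N·m clockwise.
Bag of cement: 42.4 × 10 = 424 N down at 0.218 m → arm 0.72 m, τ = 424 × 0.72 = 305.3 N·m counterclockwise.
Sign: 22.2 × 10 = 222 N down at 0.9 m → arm 0.038 m, τ = 222 × 0.038 = 8.436 N·m counterclockwise.
Net moment of known loads = 220.5 N·m counterclockwise.
An unknown mass m at 1.19 m has arm 0.252 m; its moment is m·g·0.252 clockwise.
For rotational equilibrium, m × 10 × 0.252 = 220.5, so m = 220.5 / (10 × 0.252) = 87.5 kg.

m ≈ 87.5 kg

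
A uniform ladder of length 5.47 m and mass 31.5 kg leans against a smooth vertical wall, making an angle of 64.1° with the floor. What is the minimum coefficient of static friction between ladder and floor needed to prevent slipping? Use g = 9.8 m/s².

μ_min ≈ 0.243

Choose the foot of the ladder as the axis so the floor normal and friction both act there and drop out.
Ladder weight 31.5×9.8 = 308.7 N acts at 2.735 m along the ladder; its horizontal arm is 2.735·cos64.1° = 1.195 m → τ = 368.9 N·m clockwise.
Wall normal N acts horizontally at the top; its moment arm is the height L sinθ = 5.47·sin64.1° = 4.921 m, counterclockwise.
Balancing moments: N × 4.921 = 368.9, giving N = 74.96 N.
ΣFx = 0 ⇒ f = N_wall = 74.96 N. ΣFy = 0 ⇒ N_floor = 308.7 N.
μ_min = f / N_floor = 74.96 / 308.7 = 0.243.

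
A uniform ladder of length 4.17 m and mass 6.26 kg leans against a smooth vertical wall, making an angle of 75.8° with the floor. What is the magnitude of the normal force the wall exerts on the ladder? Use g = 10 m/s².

Take moments about the foot of the ladder.
Ladder weight 6.26×10 = 62.6 N acts at 2.085 m along the ladder; its horizontal arm is 2.085·cos75.8° = 0.5115 m → τ = 32.02 N·m clockwise.
Wall normal N acts horizontally at the top; its moment arm is the height L sinθ = 4.17·sin75.8° = 4.043 m, counterclockwise.
Balancing moments: N × 4.043 = 32.02, giving N = 7.92 N.

N_wall ≈ 7.92 N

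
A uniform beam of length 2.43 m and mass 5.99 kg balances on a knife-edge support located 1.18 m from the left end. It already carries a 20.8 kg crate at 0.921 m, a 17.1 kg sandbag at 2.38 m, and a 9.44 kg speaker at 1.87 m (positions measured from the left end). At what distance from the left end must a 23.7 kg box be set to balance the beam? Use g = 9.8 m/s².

Take moments about the knife-edge support (at 1.18 m from the left end).
Beam weight: 5.99 × 9.8 = 58.7 N down at 1.215 m → arm 0.035 m, τ = 58.7 × 0.035 = 2.055 N·m clockwise.
Crate: 20.8 × 9.8 = 203.8 N down at 0.921 m → arm 0.259 m, τ = 203.8 × 0.259 = 52.78 N·m counterclockwise.
Sandbag: 17.1 × 9.8 = 167.6 N down at 2.38 m → arm 1.2 m, τ = 167.6 × 1.2 = 201.1 N·m clockwise.
Speaker: 9.44 × 9.8 = 92.51 N down at 1.87 m → arm 0.69 m, τ = 92.51 × 0.69 = 63.83 N·m clockwise.
Net moment of existing loads = 214.2 N·m clockwise.
The box weighs 23.7 × 9.8 = 232.3 N and must supply an equal counterclockwise moment, so its lever arm about the knife-edge support is 214.2 / 232.3 = 0.922 m.
That puts it at 1.18 − 0.922 = 0.258 m from the left end.

x ≈ 0.258 m from the left end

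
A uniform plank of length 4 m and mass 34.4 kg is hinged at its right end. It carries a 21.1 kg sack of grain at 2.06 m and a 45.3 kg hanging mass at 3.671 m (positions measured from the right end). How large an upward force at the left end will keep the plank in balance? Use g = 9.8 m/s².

F ≈ 682 N

About the right end:
Beam weight: 34.4 × 9.8 = 337.1 N down at 2 m → arm 2 m, τ = 337.1 × 2 = 674.2 N·m counterclockwise.
Sack of grain: 21.1 × 9.8 = 206.8 N down at 2.06 m → arm 2.06 m, τ = 206.8 × 2.06 = 426 N·m counterclockwise.
Hanging mass: 45.3 × 9.8 = 443.9 N down at 3.671 m → arm 3.671 m, τ = 443.9 × 3.671 = 1630 N·m counterclockwise.
Net moment of the loads = 2730 N·m counterclockwise.
The upward force F acts at the left end, arm 4 m, giving F × 4 clockwise.
Στ = 0 ⇒ F × 4 = 2730 ⇒ F = 2730 / 4 = 682 N.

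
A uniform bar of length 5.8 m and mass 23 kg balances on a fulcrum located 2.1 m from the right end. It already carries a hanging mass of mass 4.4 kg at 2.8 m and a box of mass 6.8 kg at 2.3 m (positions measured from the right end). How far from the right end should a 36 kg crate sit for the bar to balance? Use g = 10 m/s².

Choose the fulcrum (at 2.1 m from the right end) as the axis so the support reaction has zero arm there.
Beam weight: 23 × 10 = 230 N down at 2.9 m → arm 0.8 m, τ = 230 × 0.8 = 184 N·m counterclockwise.
Hanging mass: 4.4 × 10 = 44 N down at 2.8 m → arm 0.7 m, τ = 44 × 0.7 = 30.8 N·m counterclockwise.
Box: 6.8 × 10 = 68 N down at 2.3 m → arm 0.2 m, τ = 68 × 0.2 = 13.6 N·m counterclockwise.
Net moment of existing loads = 228.4 N·m counterclockwise.
The crate weighs 36 × 10 = 360 N and must supply an equal clockwise moment, so its lever arm about the fulcrum is 228.4 / 360 = 0.634 m.
That puts it at 2.1 − 0.634 = 1.47 m from the right end.

x ≈ 1.47 m from the right end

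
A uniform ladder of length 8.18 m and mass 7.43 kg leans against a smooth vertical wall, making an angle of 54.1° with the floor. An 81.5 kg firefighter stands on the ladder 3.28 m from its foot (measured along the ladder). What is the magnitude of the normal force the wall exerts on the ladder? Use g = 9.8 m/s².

Choose the foot of the ladder as the axis so the floor normal and friction both act there and drop out.
Ladder weight 7.43×9.8 = 72.81 N acts at 4.09 m along the ladder; its horizontal arm is 4.09·cos54.1° = 2.398 m → τ = 174.6 N·m clockwise.
Firefighter: 81.5×9.8 = 798.7 N at 3.28 m → arm 1.923 m → τ = 1536 N·m clockwise.
Wall normal N acts horizontally at the top; its moment arm is the height L sinθ = 8.18·sin54.1° = 6.626 m, counterclockwise.
Στ = 0 ⇒ N × 6.626 = 1711 ⇒ N = 258 N.

N_wall ≈ 258 N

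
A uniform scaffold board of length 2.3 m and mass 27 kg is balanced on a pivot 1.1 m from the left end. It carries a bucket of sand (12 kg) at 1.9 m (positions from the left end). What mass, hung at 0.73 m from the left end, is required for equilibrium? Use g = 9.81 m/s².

m ≈ 29.6 kg

Taking torques about the pivot (at 1.1 m from the left end):
Beam weight: 27 × 9.81 = 264.9 N down at 1.15 m → arm 0.05 m, τ = 264.9 × 0.05 = 13.24 N·m clockwise.
Bucket of sand: 12 × 9.81 = 117.7 N down at 1.9 m → arm 0.8 m, τ = 117.7 × 0.8 = 94.16 N·m clockwise.
Net moment of known loads = 107.4 N·m clockwise.
An unknown mass m at 0.73 m has arm 0.37 m; its moment is m·g·0.37 counterclockwise.
Στ = 0 ⇒ m × 9.81 × 0.37 = 107.4 ⇒ m = 107.4 / (9.81 × 0.37) = 29.6 kg.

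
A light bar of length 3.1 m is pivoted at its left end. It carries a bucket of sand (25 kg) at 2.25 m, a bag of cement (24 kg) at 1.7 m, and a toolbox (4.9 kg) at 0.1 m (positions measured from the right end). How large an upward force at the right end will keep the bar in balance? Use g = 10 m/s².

F ≈ 224 N

Sum moments about the left end (the unknown pivot reaction has zero arm there).
Bucket of sand: 25 × 10 = 250 N down at 2.25 m → arm 0.85 m, τ = 250 × 0.85 = 212.5 N·m clockwise.
Bag of cement: 24 × 10 = 240 N down at 1.7 m → arm 1.4 m, τ = 240 × 1.4 = 336 N·m clockwise.
Toolbox: 4.9 × 10 = 49 N down at 0.1 m → arm 3 m, τ = 49 × 3 = 147 N·m clockwise.
Net moment of the loads = 695.5 N·m clockwise.
The upward force F acts at the right end, arm 3.1 m, giving F × 3.1 counterclockwise.
Στ = 0 ⇒ F × 3.1 = 695.5 ⇒ F = 695.5 / 3.1 = 224 N.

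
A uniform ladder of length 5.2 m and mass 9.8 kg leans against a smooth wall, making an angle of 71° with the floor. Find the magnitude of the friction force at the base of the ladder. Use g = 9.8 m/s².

f ≈ 16.5 N

Choose the foot of the ladder as the axis so the floor normal and friction both act there and drop out.
Ladder weight 9.8×9.8 = 96.04 N acts at 2.6 m along the ladder; its horizontal arm is 2.6·cos71° = 0.8465 m → τ = 81.3 N·m clockwise.
Wall normal N acts horizontally at the top; its moment arm is the height L sinθ = 5.2·sin71° = 4.917 m, counterclockwise.
Setting net torque to zero: N × 4.917 = 81.3 → N = 16.5 N.
ΣFx = 0: friction at the foot balances the wall's push, so f = N_wall = 16.5 N.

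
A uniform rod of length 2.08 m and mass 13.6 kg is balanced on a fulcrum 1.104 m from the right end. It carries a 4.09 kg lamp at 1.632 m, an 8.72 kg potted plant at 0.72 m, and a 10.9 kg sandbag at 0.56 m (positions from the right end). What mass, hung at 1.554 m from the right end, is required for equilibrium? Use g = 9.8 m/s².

Taking torques about the fulcrum (at 1.104 m from the right end):
Beam weight: 13.6 × 9.8 = 133.3 N down at 1.04 m → arm 0.064 m, τ = 133.3 × 0.064 = 8.531 N·m clockwise.
Lamp: 4.09 × 9.8 = 40.08 N down at 1.632 m → arm 0.528 m, τ = 40.08 × 0.528 = 21.16 N·m counterclockwise.
Potted plant: 8.72 × 9.8 = 85.46 N down at 0.72 m → arm 0.384 m, τ = 85.46 × 0.384 = 32.82 N·m clockwise.
Sandbag: 10.9 × 9.8 = 106.8 N down at 0.56 m → arm 0.544 m, τ = 106.8 × 0.544 = 58.1 N·m clockwise.
Net moment of known loads = 78.29 N·m clockwise.
An unknown mass m at 1.554 m has arm 0.45 m; its moment is m·g·0.45 counterclockwise.
Στ = 0 ⇒ m × 9.8 × 0.45 = 78.29 ⇒ m = 78.29 / (9.8 × 0.45) = 17.8 kg.

m ≈ 17.8 kg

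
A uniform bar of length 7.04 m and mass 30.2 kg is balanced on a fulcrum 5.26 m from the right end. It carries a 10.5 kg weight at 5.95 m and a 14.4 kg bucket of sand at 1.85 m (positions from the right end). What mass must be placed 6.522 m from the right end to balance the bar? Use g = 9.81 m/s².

m ≈ 74.8 kg

Taking torques about the fulcrum (at 5.26 m from the right end):
Beam weight: 30.2 × 9.81 = 296.3 N down at 3.52 m → arm 1.74 m, τ = 296.3 × 1.74 = 515.6 N·m clockwise.
Weight: 10.5 × 9.81 = 103 N down at 5.95 m → arm 0.69 m, τ = 103 × 0.69 = 71.07 N·m counterclockwise.
Bucket of sand: 14.4 × 9.81 = 141.3 N down at 1.85 m → arm 3.41 m, τ = 141.3 × 3.41 = 481.8 N·m clockwise.
Net moment of known loads = 926.3 N·m clockwise.
An unknown mass m at 6.522 m has arm 1.262 m; its moment is m·g·1.262 counterclockwise.
Setting net torque to zero: m × 9.81 × 1.262 = 926.3 → m = 926.3 / (9.81 × 1.262) = 74.8 kg.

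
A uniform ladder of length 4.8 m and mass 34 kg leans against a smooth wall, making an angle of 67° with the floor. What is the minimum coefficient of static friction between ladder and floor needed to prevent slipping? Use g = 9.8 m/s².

μ_min ≈ 0.212

Sum moments about the foot of the ladder (the floor normal and friction both act there and drop out).
Ladder weight 34×9.8 = 333.2 N acts at 2.4 m along the ladder; its horizontal arm is 2.4·cos67° = 0.9378 m → τ = 312.5 N·m clockwise.
Wall normal N acts horizontally at the top; its moment arm is the height L sinθ = 4.8·sin67° = 4.418 m, counterclockwise.
Setting net torque to zero: N × 4.418 = 312.5 → N = 70.73 N.
ΣFx = 0 ⇒ f = N_wall = 70.73 N. ΣFy = 0 ⇒ N_floor = 333.2 N.
μ_min = f / N_floor = 70.73 / 333.2 = 0.212.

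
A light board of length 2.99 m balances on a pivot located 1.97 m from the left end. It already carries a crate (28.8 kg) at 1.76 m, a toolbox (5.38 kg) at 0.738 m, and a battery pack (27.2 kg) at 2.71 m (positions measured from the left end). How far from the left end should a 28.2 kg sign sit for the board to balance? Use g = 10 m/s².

Taking torques about the pivot (at 1.97 m from the left end):
Crate: 28.8 × 10 = 288 N down at 1.76 m → arm 0.21 m, τ = 288 × 0.21 = 60.48 N·m counterclockwise.
Toolbox: 5.38 × 10 = 53.8 N down at 0.738 m → arm 1.232 m, τ = 53.8 × 1.232 = 66.28 N·m counterclockwise.
Battery pack: 27.2 × 10 = 272 N down at 2.71 m → arm 0.74 m, τ = 272 × 0.74 = 201.3 N·m clockwise.
Net moment of existing loads = 74.54 N·m clockwise.
The sign weighs 28.2 × 10 = 282 N and must supply an equal counterclockwise moment, so its lever arm about the pivot is 74.54 / 282 = 0.264 m.
That puts it at 1.97 − 0.264 = 1.71 m from the left end.

x ≈ 1.71 m from the left end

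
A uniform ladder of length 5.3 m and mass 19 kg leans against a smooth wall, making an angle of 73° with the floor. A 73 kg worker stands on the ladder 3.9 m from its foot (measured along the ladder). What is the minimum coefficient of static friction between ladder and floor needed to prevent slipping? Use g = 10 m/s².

μ_min ≈ 0.21

Taking torques about the foot of the ladder:
Ladder weight 19×10 = 190 N acts at 2.65 m along the ladder; its horizontal arm is 2.65·cos73° = 0.7748 m → τ = 147.2 N·m clockwise.
Worker: 73×10 = 730 N at 3.9 m → arm 1.14 m → τ = 832.2 N·m clockwise.
Wall normal N acts horizontally at the top; its moment arm is the height L sinθ = 5.3·sin73° = 5.068 m, counterclockwise.
Balancing moments: N × 5.068 = 979.4, giving N = 193.3 N.
ΣFx = 0 ⇒ f = N_wall = 193.3 N. ΣFy = 0 ⇒ N_floor = 920 N.
μ_min = f / N_floor = 193.3 / 920 = 0.21.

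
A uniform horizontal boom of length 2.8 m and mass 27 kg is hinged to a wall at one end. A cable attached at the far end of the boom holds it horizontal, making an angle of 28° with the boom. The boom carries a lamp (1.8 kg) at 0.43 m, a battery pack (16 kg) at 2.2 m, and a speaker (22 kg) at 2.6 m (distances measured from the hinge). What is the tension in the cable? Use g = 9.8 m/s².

Take moments about the hinge.
Beam weight: 27 × 9.8 = 264.6 N down at 1.4 m → arm 1.4 m, τ = 264.6 × 1.4 = 370.4 N·m clockwise.
Lamp: 1.8 × 9.8 = 17.64 N down at 0.43 m → arm 0.43 m, τ = 17.64 × 0.43 = 7.585 N·m clockwise.
Battery pack: 16 × 9.8 = 156.8 N down at 2.2 m → arm 2.2 m, τ = 156.8 × 2.2 = 345 N·m clockwise.
Speaker: 22 × 9.8 = 215.6 N down at 2.6 m → arm 2.6 m, τ = 215.6 × 2.6 = 560.6 N·m clockwise.
Total clockwise load moment = 1284 N·m.
The cable tension T acts at 2.8 m; only its component perpendicular to the boom, T sinθ, produces torque. sin 28° = 0.4695.
Setting net torque to zero: T × 2.8 × 0.4695 = 1284 → T = 1284 / 1.315 = 976 N.

T ≈ 976 N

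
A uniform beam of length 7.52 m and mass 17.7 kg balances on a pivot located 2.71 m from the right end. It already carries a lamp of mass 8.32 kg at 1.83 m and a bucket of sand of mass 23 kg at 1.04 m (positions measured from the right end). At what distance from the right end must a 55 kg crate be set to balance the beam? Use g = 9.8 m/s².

Sum moments about the pivot (at 2.71 m from the right end) (the support reaction has zero arm there).
Beam weight: 17.7 × 9.8 = 173.5 N down at 3.76 m → arm 1.05 m, τ = 173.5 × 1.05 = 182.2 N·m counterclockwise.
Lamp: 8.32 × 9.8 = 81.54 N down at 1.83 m → arm 0.88 m, τ = 81.54 × 0.88 = 71.76 N·m clockwise.
Bucket of sand: 23 × 9.8 = 225.4 N down at 1.04 m → arm 1.67 m, τ = 225.4 × 1.67 = 376.4 N·m clockwise.
Net moment of existing loads = 266 N·m clockwise.
The crate weighs 55 × 9.8 = 539 N and must supply an equal counterclockwise moment, so its lever arm about the pivot is 266 / 539 = 0.494 m.
That puts it at 2.71 + 0.494 = 3.2 m from the right end.

x ≈ 3.2 m from the right end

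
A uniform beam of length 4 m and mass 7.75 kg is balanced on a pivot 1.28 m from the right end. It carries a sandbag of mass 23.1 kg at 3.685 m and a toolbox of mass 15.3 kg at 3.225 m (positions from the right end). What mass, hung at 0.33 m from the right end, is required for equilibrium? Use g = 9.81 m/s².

m ≈ 95.7 kg

Taking torques about the pivot (at 1.28 m from the right end):
Beam weight: 7.75 × 9.81 = 76.03 N down at 2 m → arm 0.72 m, τ = 76.03 × 0.72 = 54.74 N·m counterclockwise.
Sandbag: 23.1 × 9.81 = 226.6 N down at 3.685 m → arm 2.405 m, τ = 226.6 × 2.405 = 545 N·m counterclockwise.
Toolbox: 15.3 × 9.81 = 150.1 N down at 3.225 m → arm 1.945 m, τ = 150.1 × 1.945 = 291.9 N·m counterclockwise.
Net moment of known loads = 891.6 N·m counterclockwise.
An unknown mass m at 0.33 m has arm 0.95 m; its moment is m·g·0.95 clockwise.
For rotational equilibrium, m × 9.81 × 0.95 = 891.6, so m = 891.6 / (9.81 × 0.95) = 95.7 kg.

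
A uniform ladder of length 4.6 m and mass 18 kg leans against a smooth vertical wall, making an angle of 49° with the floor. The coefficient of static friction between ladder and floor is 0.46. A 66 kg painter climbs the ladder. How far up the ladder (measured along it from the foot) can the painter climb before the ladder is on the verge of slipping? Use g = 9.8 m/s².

Taking torques about the foot of the ladder:
Ladder weight 18×9.8 = 176.4 N acts at 2.3 m along the ladder; its horizontal arm is 2.3·cos49° = 1.509 m → τ = 266.2 N·m clockwise.
Painter weight 66×9.8 = 646.8 N at distance d → arm d·cos49° → τ = 646.8·d·0.6561 clockwise.
Wall normal N at the top has arm L sinθ = 3.472 m counterclockwise, so Στ = 0 gives N·3.472 = 266.2 + 424.4·d.
ΣFy = 0 ⇒ N_floor = 823.2 N, so the maximum friction is μ_s·N_floor = 0.46×823.2 = 378.7 N. ΣFx = 0 ⇒ N_wall = f, so at the slipping point N = 378.7 N.
Substituting: 378.7×3.472 = 266.2 + 424.4·d ⇒ d = (1315 − 266.2) / 424.4 = 2.47 m.

d ≈ 2.47 m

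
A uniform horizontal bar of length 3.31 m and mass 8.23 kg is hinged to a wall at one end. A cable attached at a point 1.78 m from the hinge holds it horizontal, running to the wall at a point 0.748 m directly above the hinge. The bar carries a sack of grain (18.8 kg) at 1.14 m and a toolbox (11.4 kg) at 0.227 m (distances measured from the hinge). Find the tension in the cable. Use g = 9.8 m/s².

Take moments about the hinge.
Beam weight: 8.23 × 9.8 = 80.65 N down at 1.655 m → arm 1.655 m, τ = 80.65 × 1.655 = 133.5 N·m clockwise.
Sack of grain: 18.8 × 9.8 = 184.2 N down at 1.14 m → arm 1.14 m, τ = 184.2 × 1.14 = 210 N·m clockwise.
Toolbox: 11.4 × 9.8 = 111.7 N down at 0.227 m → arm 0.227 m, τ = 111.7 × 0.227 = 25.36 N·m clockwise.
Total clockwise load moment = 368.9 N·m.
The cable tension T acts at 1.78 m; only its component perpendicular to the bar, T sinθ, produces torque. sinθ = h/√(h²+d²) = 0.748/√(0.748²+1.78²) = 0.3874.
Setting net torque to zero: T × 1.78 × 0.3874 = 368.9 → T = 368.9 / 0.6896 = 535 N.

T ≈ 535 N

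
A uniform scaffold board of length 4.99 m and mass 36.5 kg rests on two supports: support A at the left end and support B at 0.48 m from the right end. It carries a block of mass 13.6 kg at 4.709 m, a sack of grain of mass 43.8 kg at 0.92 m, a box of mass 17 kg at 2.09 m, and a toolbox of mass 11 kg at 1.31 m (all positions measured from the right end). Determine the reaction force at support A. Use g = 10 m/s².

Sum moments about support B (its reaction then has zero moment arm).
Beam weight: 36.5 × 10 = 365 N down at 2.495 m → arm 2.015 m, τ = 365 × 2.015 = 735.5 N·m counterclockwise.
Block: 13.6 × 10 = 136 N down at 4.709 m → arm 4.229 m, τ = 136 × 4.229 = 575.1 N·m counterclockwise.
Sack of grain: 43.8 × 10 = 438 N down at 0.92 m → arm 0.44 m, τ = 438 × 0.44 = 192.7 N·m counterclockwise.
Box: 17 × 10 = 170 N down at 2.09 m → arm 1.61 m, τ = 170 × 1.61 = 273.7 N·m counterclockwise.
Toolbox: 11 × 10 = 110 N down at 1.31 m → arm 0.83 m, τ = 110 × 0.83 = 91.3 N·m counterclockwise.
Net load moment about support B = 1868 N·m counterclockwise.
Reaction R at support A is upward at 4.99 m, arm 4.51 m → moment R × 4.51 clockwise.
Στ = 0 ⇒ R × 4.51 = 1868 ⇒ R = 414 N.

R_A ≈ 414 N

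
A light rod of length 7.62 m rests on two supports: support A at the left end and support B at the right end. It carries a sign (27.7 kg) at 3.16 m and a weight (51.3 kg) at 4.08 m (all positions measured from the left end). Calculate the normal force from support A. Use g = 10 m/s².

R_A ≈ 400 N

Take moments about support B.
Sign: 27.7 × 10 = 277 N down at 3.16 m → arm 4.46 m, τ = 277 × 4.46 = 1235 N·m counterclockwise.
Weight: 51.3 × 10 = 513 N down at 4.08 m → arm 3.54 m, τ = 513 × 3.54 = 1816 N·m counterclockwise.
Net load moment about support B = 3051 N·m counterclockwise.
Reaction R at support A is upward at 0 m, arm 7.62 m → moment R × 7.62 clockwise.
Στ = 0 ⇒ R × 7.62 = 3051 ⇒ R = 400 N.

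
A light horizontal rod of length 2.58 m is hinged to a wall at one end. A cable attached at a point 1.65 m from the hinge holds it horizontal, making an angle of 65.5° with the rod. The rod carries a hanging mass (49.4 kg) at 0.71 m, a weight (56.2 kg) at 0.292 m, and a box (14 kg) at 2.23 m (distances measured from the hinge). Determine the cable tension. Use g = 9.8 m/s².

Choose the hinge as the axis so the unknown hinge reaction has zero arm there.
Hanging mass: 49.4 × 9.8 = 484.1 N down at 0.71 m → arm 0.71 m, τ = 484.1 × 0.71 = 343.7 N·m clockwise.
Weight: 56.2 × 9.8 = 550.8 N down at 0.292 m → arm 0.292 m, τ = 550.8 × 0.292 = 160.8 N·m clockwise.
Box: 14 × 9.8 = 137.2 N down at 2.23 m → arm 2.23 m, τ = 137.2 × 2.23 = 306 N·m clockwise.
Total clockwise load moment = 810.5 N·m.
The cable tension T acts at 1.65 m; only its component perpendicular to the rod, T sinθ, produces torque. sin 65.5° = 0.91.
Setting net torque to zero: T × 1.65 × 0.91 = 810.5 → T = 810.5 / 1.502 = 540 N.

T ≈ 540 N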